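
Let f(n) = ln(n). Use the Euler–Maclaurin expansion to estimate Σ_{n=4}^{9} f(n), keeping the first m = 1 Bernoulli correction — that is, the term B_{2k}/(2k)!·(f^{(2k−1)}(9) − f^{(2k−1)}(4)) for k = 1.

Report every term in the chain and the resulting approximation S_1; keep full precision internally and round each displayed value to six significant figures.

S_1 ≈ 11.0100

Integral: ∫_4^9 ln(x) dx = 9.22984.
Endpoint term: (f(4) + f(9))/2 = (1.38629 + 2.19722)/2 = 1.79176.
Running total after boundary: 11.0216.
k=1: B_{2}/(2)! × [f^{(1)}(9) − f^{(1)}(4)] = 1/12 × (0.111111 − 0.250000) = -0.0115741.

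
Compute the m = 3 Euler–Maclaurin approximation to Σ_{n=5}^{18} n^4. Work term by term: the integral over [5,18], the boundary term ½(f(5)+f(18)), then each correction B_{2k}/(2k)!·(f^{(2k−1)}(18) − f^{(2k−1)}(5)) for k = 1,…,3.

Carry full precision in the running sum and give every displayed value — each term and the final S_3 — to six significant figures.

∫_5^18 x^4 dx evaluates to 377289.
Boundary: ½(f(5) + f(18)) = ½(625.000 + 104976) = 52800.5.
So far: 430089.
k=1: B_{2}/(2)! × [f^{(1)}(18) − f^{(1)}(5)] = 1/12 × (23328.0 − 500.000) = 1902.33.
Running total after k=1: 431991.
k=2: B_{4}/(4)! × [f^{(3)}(18) − f^{(3)}(5)] = −1/720 × (432.000 − 120.000) = -0.433333.
Running total after k=2: 431991.
k=3: B_{6}/(6)! × [f^{(5)}(18) − f^{(5)}(5)] = 1/30240 × (0.00000 − 0.00000) = 0.00000.

S_3 ≈ 431991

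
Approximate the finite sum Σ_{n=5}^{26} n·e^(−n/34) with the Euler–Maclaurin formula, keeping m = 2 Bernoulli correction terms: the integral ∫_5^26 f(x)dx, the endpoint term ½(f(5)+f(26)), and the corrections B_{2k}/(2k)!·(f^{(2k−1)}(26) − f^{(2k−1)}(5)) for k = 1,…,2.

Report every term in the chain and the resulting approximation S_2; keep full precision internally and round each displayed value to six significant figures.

S_2 ≈ 203.257

The integral term ∫_5^26 x·e^(−x/34) dx = 195.100.
Endpoint term: (f(5) + f(26))/2 = (4.31622 + 12.1022)/2 = 8.20923.
So far: 203.309.
Correction k=1: B_{2}/2! · (f^{(1)}(26) − f^{(1)}(5)) = 1/12 · (0.109523 − 0.736296) = -0.0522311.
Partial sum through k=1: 203.257.
Correction k=2: B_{4}/4! · (f^{(3)}(26) − f^{(3)}(5)) = −1/720 · (0.000900056 − 0.00213043) = 1.70886e-06.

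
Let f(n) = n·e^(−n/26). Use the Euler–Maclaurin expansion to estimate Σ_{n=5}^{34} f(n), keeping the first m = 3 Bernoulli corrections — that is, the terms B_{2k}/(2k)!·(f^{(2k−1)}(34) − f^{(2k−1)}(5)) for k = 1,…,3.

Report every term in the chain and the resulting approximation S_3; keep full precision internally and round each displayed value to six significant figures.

The integral term ∫_5^34 x·e^(−x/26) dx = 243.101.
½[f(5) + f(34)] = ½[4.12526 + 9.19508] = 6.66017.
So far: 249.761.
Order-1 term: 1/12 · (-0.0832134 − 0.666389) = -0.0624669.
Partial sum through k=1: 249.699.
Order-2 term: −1/720 · (0.000677032 − 0.00342677) = 3.81908e-06.
Partial sum through k=2: 249.699.
Order-3 term: 1/30240 · (2.18515e-06 − 8.68011e-06) = -2.14780e-10.

S_3 ≈ 249.699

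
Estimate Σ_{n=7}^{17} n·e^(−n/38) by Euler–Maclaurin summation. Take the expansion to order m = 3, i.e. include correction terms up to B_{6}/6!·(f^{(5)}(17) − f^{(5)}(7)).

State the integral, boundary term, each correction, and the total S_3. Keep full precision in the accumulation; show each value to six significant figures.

Integral: ∫_7^17 x·e^(−x/38) dx = 86.1563.
½[f(7) + f(17)] = ½[5.82232 + 10.8682] = 8.34528.
Running total after boundary: 94.5016.
k=1: B_{2}/(2)! × [f^{(1)}(17) − f^{(1)}(7)] = 1/12 × (0.353302 − 0.678542) = -0.0271033.
Running total after k=1: 94.4745.
k=2: B_{4}/(4)! × [f^{(3)}(17) − f^{(3)}(7)] = −1/720 × (0.00113014 − 0.00162193) = 6.83041e-07.
Running total after k=2: 94.4745.
k=3: B_{6}/(6)! × [f^{(5)}(17) − f^{(5)}(7)] = 1/30240 × (1.39585e-06 − 1.92102e-06) = -1.73667e-11.

S_3 ≈ 94.4745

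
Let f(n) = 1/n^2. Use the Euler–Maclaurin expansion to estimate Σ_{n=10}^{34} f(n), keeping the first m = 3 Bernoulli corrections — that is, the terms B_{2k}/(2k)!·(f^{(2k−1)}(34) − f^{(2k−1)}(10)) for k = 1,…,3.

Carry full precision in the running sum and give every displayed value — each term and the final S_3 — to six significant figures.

S_3 ≈ 0.0761829

The integral term ∫_10^34 1/x^2 dx = 0.0705882.
½[f(10) + f(34)] = ½[0.0100000 + 0.000865052] = 0.00543253.
Integral + boundary = 0.0760208.
Correction k=1: B_{2}/2! · (f^{(1)}(34) − f^{(1)}(10)) = 1/12 · (-5.08854e-05 − (-0.00200000)) = 0.000162426.
Running total after k=1: 0.0761832.
Correction k=2: B_{4}/4! · (f^{(3)}(34) − f^{(3)}(10)) = −1/720 · (-5.28222e-07 − (-0.000240000)) = -3.32600e-07.
Running total after k=2: 0.0761829.
Correction k=3: B_{6}/6! · (f^{(5)}(34) − f^{(5)}(10)) = 1/30240 · (-1.37082e-08 − (-7.20000e-05)) = 2.38050e-09.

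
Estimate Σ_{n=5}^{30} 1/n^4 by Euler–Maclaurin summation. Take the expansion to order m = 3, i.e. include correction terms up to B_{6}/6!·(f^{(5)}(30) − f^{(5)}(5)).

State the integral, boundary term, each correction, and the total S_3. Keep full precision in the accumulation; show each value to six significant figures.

S_3 ≈ 0.00355957

The integral term ∫_5^30 1/x^4 dx = 0.00265432.
Endpoint term: (f(5) + f(30))/2 = (0.00160000 + 1.23457e-06)/2 = 0.000800617.
So far: 0.00345494.
Correction k=1: B_{2}/2! · (f^{(1)}(30) − f^{(1)}(5)) = 1/12 · (-1.64609e-07 − (-0.00128000)) = 0.000106653.
After k=1: 0.00356159.
Correction k=2: B_{4}/4! · (f^{(3)}(30) − f^{(3)}(5)) = −1/720 · (-5.48697e-09 − (-0.00153600)) = -2.13333e-06.
After k=2: 0.00355946.
Correction k=3: B_{6}/6! · (f^{(5)}(30) − f^{(5)}(5)) = 1/30240 · (-3.41411e-10 − (-0.00344064)) = 1.13778e-07.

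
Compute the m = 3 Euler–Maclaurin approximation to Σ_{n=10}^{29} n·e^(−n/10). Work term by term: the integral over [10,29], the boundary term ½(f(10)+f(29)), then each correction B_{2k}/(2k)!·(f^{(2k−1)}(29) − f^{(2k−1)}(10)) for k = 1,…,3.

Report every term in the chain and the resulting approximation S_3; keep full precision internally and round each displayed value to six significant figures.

The integral term ∫_10^29 x·e^(−x/10) dx = 52.1168.
Endpoint term: (f(10) + f(29))/2 = (3.67879 + 1.59567)/2 = 2.63723.
Running total after boundary: 54.7541.
Order-1 term: 1/12 · (-0.104544 − 0.00000) = -0.00871201.
Partial sum through k=1: 54.7454.
Order-2 term: −1/720 · (5.50232e-05 − 0.00735759) = 1.01425e-05.
Partial sum through k=2: 54.7454.
Order-3 term: 1/30240 · (1.15549e-05 − 0.000147152) = -4.48402e-09.

S_3 ≈ 54.7454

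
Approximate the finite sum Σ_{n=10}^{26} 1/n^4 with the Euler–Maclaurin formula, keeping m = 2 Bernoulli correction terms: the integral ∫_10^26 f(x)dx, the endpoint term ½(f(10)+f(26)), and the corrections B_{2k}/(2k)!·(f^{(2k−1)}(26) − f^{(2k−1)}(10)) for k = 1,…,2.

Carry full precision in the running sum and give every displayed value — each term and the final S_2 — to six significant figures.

Integral: ∫_10^26 1/x^4 dx = 0.000314368.
Boundary: ½(f(10) + f(26)) = ½(0.000100000 + 2.18830e-06) = 5.10941e-05.
So far: 0.000365462.
k=1: B_{2}/(2)! × [f^{(1)}(26) − f^{(1)}(10)] = 1/12 × (-3.36661e-07 − (-4.00000e-05)) = 3.30528e-06.
Partial sum through k=1: 0.000368768.
k=2: B_{4}/(4)! × [f^{(3)}(26) − f^{(3)}(10)] = −1/720 × (-1.49406e-08 − (-1.20000e-05)) = -1.66459e-08.

S_2 ≈ 0.000368751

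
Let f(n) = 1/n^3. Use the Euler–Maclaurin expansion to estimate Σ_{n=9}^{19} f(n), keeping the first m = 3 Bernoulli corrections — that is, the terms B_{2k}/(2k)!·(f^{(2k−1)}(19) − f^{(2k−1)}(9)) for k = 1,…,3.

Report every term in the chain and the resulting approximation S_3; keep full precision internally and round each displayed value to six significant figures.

The integral term ∫_9^19 1/x^3 dx = 0.00478780.
½[f(9) + f(19)] = ½[0.00137174 + 0.000145794] = 0.000758768.
So far: 0.00554657.
Order-1 term: 1/12 · (-2.30201e-05 − (-0.000457247)) = 3.61856e-05.
Running total after k=1: 0.00558275.
Order-2 term: −1/720 · (-1.27535e-06 − (-0.000112901)) = -1.55035e-07.
Running total after k=2: 0.00558260.
Order-3 term: 1/30240 · (-1.48379e-07 − (-5.85410e-05)) = 1.93097e-09.

S_3 ≈ 0.00558260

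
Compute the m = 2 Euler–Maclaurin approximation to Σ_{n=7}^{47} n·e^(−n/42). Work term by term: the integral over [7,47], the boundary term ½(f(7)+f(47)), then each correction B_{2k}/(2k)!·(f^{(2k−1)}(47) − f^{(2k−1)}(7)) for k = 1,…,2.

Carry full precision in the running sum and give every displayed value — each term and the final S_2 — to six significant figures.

S_2 ≈ 531.839

The integral term ∫_7^47 x·e^(−x/42) dx = 521.263.
Boundary: ½(f(7) + f(47)) = ½(5.92537 + 15.3498) = 10.6376.
So far: 531.901.
Correction k=1: B_{2}/2! · (f^{(1)}(47) − f^{(1)}(7)) = 1/12 · (-0.0388798 − 0.705401) = -0.0620234.
Partial sum through k=1: 531.839.
Correction k=2: B_{4}/4! · (f^{(3)}(47) − f^{(3)}(7)) = −1/720 · (0.000348243 − 0.00135962) = 1.40469e-06.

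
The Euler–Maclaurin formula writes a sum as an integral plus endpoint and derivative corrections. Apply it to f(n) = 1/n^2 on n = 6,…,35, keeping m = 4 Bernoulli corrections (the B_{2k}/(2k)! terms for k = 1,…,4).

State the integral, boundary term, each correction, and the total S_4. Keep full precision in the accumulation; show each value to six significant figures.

S_4 ≈ 0.153156

∫_6^35 1/x^2 dx evaluates to 0.138095.
Endpoint term: (f(6) + f(35))/2 = (0.0277778 + 0.000816327)/2 = 0.0142971.
So far: 0.152392.
Order-1 term: 1/12 · (-4.66472e-05 − (-0.00925926)) = 0.000767718.
Running total after k=1: 0.153160.
Order-2 term: −1/720 · (-4.56952e-07 − (-0.00308642)) = -4.28606e-06.
Running total after k=2: 0.153156.
Order-3 term: 1/30240 · (-1.11907e-08 − (-0.00257202)) = 8.50531e-08.
Running total after k=3: 0.153156.
Order-4 term: −1/1209600 · (-5.11574e-10 − (-0.00400091)) = -3.30763e-09.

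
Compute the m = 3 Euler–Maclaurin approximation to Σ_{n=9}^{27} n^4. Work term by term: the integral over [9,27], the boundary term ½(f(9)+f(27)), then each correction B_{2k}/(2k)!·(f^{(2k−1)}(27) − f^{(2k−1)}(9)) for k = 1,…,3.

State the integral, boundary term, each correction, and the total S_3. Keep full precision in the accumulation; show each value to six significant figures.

The integral term ∫_9^27 x^4 dx = 2.85797e+06.
Endpoint term: (f(9) + f(27))/2 = (6561.00 + 531441)/2 = 269001.
Running total after boundary: 3.12697e+06.
k=1: B_{2}/(2)! × [f^{(1)}(27) − f^{(1)}(9)] = 1/12 × (78732.0 − 2916.00) = 6318.00.
After k=1: 3.13329e+06.
k=2: B_{4}/(4)! × [f^{(3)}(27) − f^{(3)}(9)] = −1/720 × (648.000 − 216.000) = -0.600000.
After k=2: 3.13329e+06.
k=3: B_{6}/(6)! × [f^{(5)}(27) − f^{(5)}(9)] = 1/30240 × (0.00000 − 0.00000) = 0.00000.

S_3 ≈ 3.13329e+06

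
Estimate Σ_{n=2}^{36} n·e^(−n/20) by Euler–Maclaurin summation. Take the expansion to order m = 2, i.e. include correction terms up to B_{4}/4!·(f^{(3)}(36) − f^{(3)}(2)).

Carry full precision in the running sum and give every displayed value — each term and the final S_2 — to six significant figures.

∫_2^36 x·e^(−x/20) dx evaluates to 212.994.
½[f(2) + f(36)] = ½[1.80967 + 5.95076] = 3.88022.
Running total after boundary: 216.874.
k=1: B_{2}/(2)! × [f^{(1)}(36) − f^{(1)}(2)] = 1/12 × (-0.132239 − 0.814354) = -0.0788827.
After k=1: 216.795.
k=2: B_{4}/(4)! × [f^{(3)}(36) − f^{(3)}(2)] = −1/720 × (0.000495897 − 0.00656007) = 8.42246e-06.

S_2 ≈ 216.795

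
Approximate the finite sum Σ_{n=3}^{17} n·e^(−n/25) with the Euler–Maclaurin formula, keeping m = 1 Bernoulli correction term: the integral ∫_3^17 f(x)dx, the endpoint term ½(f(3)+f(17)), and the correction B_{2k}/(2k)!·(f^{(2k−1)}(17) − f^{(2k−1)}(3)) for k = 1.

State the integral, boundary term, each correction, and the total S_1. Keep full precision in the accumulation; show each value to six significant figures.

The integral term ∫_3^17 x·e^(−x/25) dx = 88.8965.
½[f(3) + f(17)] = ½[2.66076 + 8.61249] = 5.63663.
Integral + boundary = 94.5331.
Order-1 term: 1/12 · (0.162117 − 0.780490) = -0.0515310.

S_1 ≈ 94.4816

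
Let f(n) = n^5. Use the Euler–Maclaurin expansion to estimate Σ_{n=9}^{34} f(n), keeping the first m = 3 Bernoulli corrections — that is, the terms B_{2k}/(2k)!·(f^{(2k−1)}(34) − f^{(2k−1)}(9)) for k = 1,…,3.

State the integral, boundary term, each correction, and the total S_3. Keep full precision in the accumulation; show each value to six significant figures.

The integral term ∫_9^34 x^5 dx = 2.57379e+08.
Boundary: ½(f(9) + f(34)) = ½(59049.0 + 4.54354e+07) = 2.27472e+07.
Running total after boundary: 2.80126e+08.
Order-1 term: 1/12 · (6.68168e+06 − 32805.0) = 554073.
Running total after k=1: 2.80680e+08.
Order-2 term: −1/720 · (69360.0 − 4860.00) = -89.5833.
Running total after k=2: 2.80680e+08.
Order-3 term: 1/30240 · (120.000 − 120.000) = 0.00000.

S_3 ≈ 2.80680e+08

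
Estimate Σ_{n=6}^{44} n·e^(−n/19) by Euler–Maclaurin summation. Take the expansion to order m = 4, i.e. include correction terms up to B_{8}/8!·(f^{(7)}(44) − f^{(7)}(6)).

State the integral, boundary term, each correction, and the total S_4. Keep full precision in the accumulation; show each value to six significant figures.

S_4 ≈ 232.553

Integral: ∫_6^44 x·e^(−x/19) dx = 228.246.
Boundary: ½(f(6) + f(44)) = ½(4.37528 + 4.34228) = 4.35878.
Running total after boundary: 232.605.
Order-1 term: 1/12 · (-0.129853 − 0.498935) = -0.0523990.
After k=1: 232.553.
Order-2 term: −1/720 · (0.000187046 − 0.00542205) = 7.27084e-06.
After k=2: 232.553.
Order-3 term: 1/30240 · (2.03267e-06 − 2.62106e-05) = -7.99533e-10.
After k=3: 232.553.
Order-4 term: −1/1209600 · (9.82608e-09 − 1.03606e-07) = 7.75293e-14.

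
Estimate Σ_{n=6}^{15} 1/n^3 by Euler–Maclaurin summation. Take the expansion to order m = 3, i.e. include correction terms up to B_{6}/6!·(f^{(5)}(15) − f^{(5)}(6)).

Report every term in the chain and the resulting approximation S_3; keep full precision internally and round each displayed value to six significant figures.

S_3 ≈ 0.0143159

∫_6^15 1/x^3 dx evaluates to 0.0116667.
½[f(6) + f(15)] = ½[0.00462963 + 0.000296296] = 0.00246296.
So far: 0.0141296.
k=1: B_{2}/(2)! × [f^{(1)}(15) − f^{(1)}(6)] = 1/12 × (-5.92593e-05 − (-0.00231481)) = 0.000187963.
Partial sum through k=1: 0.0143176.
k=2: B_{4}/(4)! × [f^{(3)}(15) − f^{(3)}(6)] = −1/720 × (-5.26749e-06 − (-0.00128601)) = -1.77881e-06.
Partial sum through k=2: 0.0143158.
k=3: B_{6}/(6)! × [f^{(5)}(15) − f^{(5)}(6)] = 1/30240 × (-9.83265e-07 − (-0.00150034)) = 4.95820e-08.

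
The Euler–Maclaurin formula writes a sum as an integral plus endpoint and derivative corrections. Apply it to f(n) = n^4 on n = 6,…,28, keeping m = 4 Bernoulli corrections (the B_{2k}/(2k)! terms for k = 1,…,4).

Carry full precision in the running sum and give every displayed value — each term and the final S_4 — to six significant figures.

Integral: ∫_6^28 x^4 dx = 3.44052e+06.
½[f(6) + f(28)] = ½[1296.00 + 614656] = 307976.
Running total after boundary: 3.74849e+06.
k=1: B_{2}/(2)! × [f^{(1)}(28) − f^{(1)}(6)] = 1/12 × (87808.0 − 864.000) = 7245.33.
Running total after k=1: 3.75574e+06.
k=2: B_{4}/(4)! × [f^{(3)}(28) − f^{(3)}(6)] = −1/720 × (672.000 − 144.000) = -0.733333.
Running total after k=2: 3.75574e+06.
k=3: B_{6}/(6)! × [f^{(5)}(28) − f^{(5)}(6)] = 1/30240 × (0.00000 − 0.00000) = 0.00000.
Running total after k=3: 3.75574e+06.
k=4: B_{8}/(8)! × [f^{(7)}(28) − f^{(7)}(6)] = −1/1209600 × (0.00000 − 0.00000) = 0.00000.

S_4 ≈ 3.75574e+06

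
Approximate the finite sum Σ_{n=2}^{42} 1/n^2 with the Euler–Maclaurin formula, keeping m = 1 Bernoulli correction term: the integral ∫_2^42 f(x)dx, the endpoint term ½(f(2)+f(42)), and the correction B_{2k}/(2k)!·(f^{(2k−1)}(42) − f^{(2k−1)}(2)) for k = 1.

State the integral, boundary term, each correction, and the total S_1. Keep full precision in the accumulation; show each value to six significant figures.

Integral: ∫_2^42 1/x^2 dx = 0.476190.
Boundary: ½(f(2) + f(42)) = ½(0.250000 + 0.000566893) = 0.125283.
Integral + boundary = 0.601474.
Order-1 term: 1/12 · (-2.69949e-05 − (-0.250000)) = 0.0208311.

S_1 ≈ 0.622305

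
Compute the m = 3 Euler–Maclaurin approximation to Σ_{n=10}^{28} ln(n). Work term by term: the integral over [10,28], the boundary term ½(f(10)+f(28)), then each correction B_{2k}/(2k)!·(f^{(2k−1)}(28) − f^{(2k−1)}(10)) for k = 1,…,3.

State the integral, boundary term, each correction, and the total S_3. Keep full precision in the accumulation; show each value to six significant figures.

S_3 ≈ 55.0879

∫_10^28 ln(x) dx evaluates to 52.2759.
Boundary: ½(f(10) + f(28)) = ½(2.30259 + 3.33220) = 2.81739.
So far: 55.0933.
Correction k=1: B_{2}/2! · (f^{(1)}(28) − f^{(1)}(10)) = 1/12 · (0.0357143 − 0.100000) = -0.00535714.
Partial sum through k=1: 55.0879.
Correction k=2: B_{4}/4! · (f^{(3)}(28) − f^{(3)}(10)) = −1/720 · (9.11079e-05 − 0.00200000) = 2.65124e-06.
Partial sum through k=2: 55.0879.
Correction k=3: B_{6}/6! · (f^{(5)}(28) − f^{(5)}(10)) = 1/30240 · (1.39451e-06 − 0.000240000) = -7.89039e-09.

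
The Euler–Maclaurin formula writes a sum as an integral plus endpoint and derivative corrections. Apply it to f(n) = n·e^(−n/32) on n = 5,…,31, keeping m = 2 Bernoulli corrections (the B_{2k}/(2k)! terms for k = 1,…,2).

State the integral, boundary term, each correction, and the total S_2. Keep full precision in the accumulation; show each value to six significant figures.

The integral term ∫_5^31 x·e^(−x/32) dx = 247.542.
Endpoint term: (f(5) + f(31))/2 = (4.27673 + 11.7663)/2 = 8.02150.
So far: 255.563.
Order-1 term: 1/12 · (0.0118612 − 0.721698) = -0.0591530.
After k=1: 255.504.
Order-2 term: −1/720 · (0.000752906 − 0.00237538) = 2.25344e-06.

S_2 ≈ 255.504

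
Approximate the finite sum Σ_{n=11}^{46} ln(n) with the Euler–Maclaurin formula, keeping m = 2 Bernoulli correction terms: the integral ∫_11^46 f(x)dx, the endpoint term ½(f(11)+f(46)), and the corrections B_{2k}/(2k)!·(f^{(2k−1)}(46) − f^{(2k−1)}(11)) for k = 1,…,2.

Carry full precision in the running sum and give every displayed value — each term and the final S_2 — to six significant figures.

The integral term ∫_11^46 ln(x) dx = 114.741.
½[f(11) + f(46)] = ½[2.39790 + 3.82864] = 3.11327.
Integral + boundary = 117.854.
k=1: B_{2}/(2)! × [f^{(1)}(46) − f^{(1)}(11)] = 1/12 × (0.0217391 − 0.0909091) = -0.00576416.
Running total after k=1: 117.848.
k=2: B_{4}/(4)! × [f^{(3)}(46) − f^{(3)}(11)] = −1/720 × (2.05474e-05 − 0.00150263) = 2.05845e-06.

S_2 ≈ 117.848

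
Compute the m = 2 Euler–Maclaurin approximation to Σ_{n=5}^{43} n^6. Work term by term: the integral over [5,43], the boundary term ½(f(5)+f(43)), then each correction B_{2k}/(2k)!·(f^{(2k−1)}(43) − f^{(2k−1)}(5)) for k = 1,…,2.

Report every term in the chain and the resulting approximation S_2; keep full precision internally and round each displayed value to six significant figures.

∫_5^43 x^6 dx evaluates to 3.88312e+10.
Boundary: ½(f(5) + f(43)) = ½(15625.0 + 6.32136e+09) = 3.16069e+09.
So far: 4.19919e+10.
Order-1 term: 1/12 · (8.82051e+08 − 18750.0) = 7.35027e+07.
Partial sum through k=1: 4.20654e+10.
Order-2 term: −1/720 · (9.54084e+06 − 15000.0) = -13230.3.

S_2 ≈ 4.20654e+10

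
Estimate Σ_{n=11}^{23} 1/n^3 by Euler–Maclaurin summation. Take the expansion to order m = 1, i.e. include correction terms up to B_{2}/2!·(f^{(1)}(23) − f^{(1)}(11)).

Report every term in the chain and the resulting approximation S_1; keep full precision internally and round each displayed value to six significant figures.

Integral: ∫_11^23 1/x^3 dx = 0.00318705.
Boundary: ½(f(11) + f(23)) = ½(0.000751315 + 8.21895e-05) = 0.000416752.
Integral + boundary = 0.00360380.
Correction k=1: B_{2}/2! · (f^{(1)}(23) − f^{(1)}(11)) = 1/12 · (-1.07204e-05 − (-0.000204904)) = 1.61820e-05.

S_1 ≈ 0.00361999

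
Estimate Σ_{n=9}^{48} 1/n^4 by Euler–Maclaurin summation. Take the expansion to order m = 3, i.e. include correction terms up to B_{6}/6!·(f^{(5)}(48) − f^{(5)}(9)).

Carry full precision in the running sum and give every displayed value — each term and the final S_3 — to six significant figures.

S_3 ≈ 0.000536145

The integral term ∫_9^48 1/x^4 dx = 0.000454233.
Boundary: ½(f(9) + f(48)) = ½(0.000152416 + 1.88380e-07) = 7.63021e-05.
Integral + boundary = 0.000530535.
Order-1 term: 1/12 · (-1.56983e-08 − (-6.77404e-05)) = 5.64372e-06.
Running total after k=1: 0.000536179.
Order-2 term: −1/720 · (-2.04406e-10 − (-2.50890e-05)) = -3.48456e-08.
Running total after k=2: 0.000536144.
Order-3 term: 1/30240 · (-4.96819e-12 − (-1.73455e-05)) = 5.73594e-10.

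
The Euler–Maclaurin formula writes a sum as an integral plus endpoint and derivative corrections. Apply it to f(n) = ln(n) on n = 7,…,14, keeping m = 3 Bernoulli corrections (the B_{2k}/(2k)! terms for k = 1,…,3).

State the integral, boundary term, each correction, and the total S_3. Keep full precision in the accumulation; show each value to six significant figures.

The integral term ∫_7^14 ln(x) dx = 16.3254.
Boundary: ½(f(7) + f(14)) = ½(1.94591 + 2.63906) = 2.29248.
Integral + boundary = 18.6179.
Order-1 term: 1/12 · (0.0714286 − 0.142857) = -0.00595238.
Running total after k=1: 18.6120.
Order-2 term: −1/720 · (0.000728863 − 0.00583090) = 7.08617e-06.
Running total after k=2: 18.6120.
Order-3 term: 1/30240 · (4.46243e-05 − 0.00142798) = -4.57458e-08.

S_3 ≈ 18.6120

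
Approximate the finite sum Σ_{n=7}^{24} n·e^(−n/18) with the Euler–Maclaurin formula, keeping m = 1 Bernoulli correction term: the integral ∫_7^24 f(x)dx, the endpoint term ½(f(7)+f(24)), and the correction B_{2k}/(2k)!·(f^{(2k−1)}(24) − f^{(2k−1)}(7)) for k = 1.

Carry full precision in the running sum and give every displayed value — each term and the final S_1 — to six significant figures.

S_1 ≈ 111.229

∫_7^24 x·e^(−x/18) dx evaluates to 105.735.
Boundary: ½(f(7) + f(24)) = ½(4.74467 + 6.32633) = 5.53550.
Integral + boundary = 111.270.
k=1: B_{2}/(2)! × [f^{(1)}(24) − f^{(1)}(7)] = 1/12 × (-0.0878657 − 0.414217) = -0.0418402.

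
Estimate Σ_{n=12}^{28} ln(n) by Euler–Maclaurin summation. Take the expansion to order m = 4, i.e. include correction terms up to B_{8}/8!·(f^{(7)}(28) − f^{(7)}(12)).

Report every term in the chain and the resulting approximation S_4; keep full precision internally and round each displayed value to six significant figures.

S_4 ≈ 50.3874

The integral term ∫_12^28 ln(x) dx = 47.4828.
Boundary: ½(f(12) + f(28)) = ½(2.48491 + 3.33220) = 2.90856.
So far: 50.3914.
k=1: B_{2}/(2)! × [f^{(1)}(28) − f^{(1)}(12)] = 1/12 × (0.0357143 − 0.0833333) = -0.00396825.
After k=1: 50.3874.
k=2: B_{4}/(4)! × [f^{(3)}(28) − f^{(3)}(12)] = −1/720 × (9.11079e-05 − 0.00115741) = 1.48097e-06.
After k=2: 50.3874.
k=3: B_{6}/(6)! × [f^{(5)}(28) − f^{(5)}(12)] = 1/30240 × (1.39451e-06 − 9.64506e-05) = -3.14339e-09.
After k=3: 50.3874.
k=4: B_{8}/(8)! × [f^{(7)}(28) − f^{(7)}(12)] = −1/1209600 × (5.33613e-08 − 2.00939e-05) = 1.65679e-11.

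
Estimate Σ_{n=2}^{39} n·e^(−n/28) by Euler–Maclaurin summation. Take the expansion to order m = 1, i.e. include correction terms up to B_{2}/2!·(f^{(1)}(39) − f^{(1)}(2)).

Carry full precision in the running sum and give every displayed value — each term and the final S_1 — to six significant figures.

S_1 ≈ 321.855

∫_2^39 x·e^(−x/28) dx evaluates to 316.161.
½[f(2) + f(39)] = ½[1.86213 + 9.68622] = 5.77417.
Running total after boundary: 321.935.
Order-1 term: 1/12 · (-0.0975718 − 0.864558) = -0.0801775.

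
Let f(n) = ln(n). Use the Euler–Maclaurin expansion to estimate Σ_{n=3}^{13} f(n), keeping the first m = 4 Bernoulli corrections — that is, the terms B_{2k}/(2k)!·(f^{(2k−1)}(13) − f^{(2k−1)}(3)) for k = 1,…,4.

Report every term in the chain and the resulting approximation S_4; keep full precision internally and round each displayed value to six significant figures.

Integral: ∫_3^13 ln(x) dx = 20.0485.
Endpoint term: (f(3) + f(13))/2 = (1.09861 + 2.56495)/2 = 1.83178.
Integral + boundary = 21.8803.
Correction k=1: B_{2}/2! · (f^{(1)}(13) − f^{(1)}(3)) = 1/12 · (0.0769231 − 0.333333) = -0.0213675.
Partial sum through k=1: 21.8589.
Correction k=2: B_{4}/4! · (f^{(3)}(13) − f^{(3)}(3)) = −1/720 · (0.000910332 − 0.0740741) = 0.000101616.
Partial sum through k=2: 21.8590.
Correction k=3: B_{6}/6! · (f^{(5)}(13) − f^{(5)}(3)) = 1/30240 · (6.46390e-05 − 0.0987654) = -3.26392e-06.
Partial sum through k=3: 21.8590.
Correction k=4: B_{8}/8! · (f^{(7)}(13) − f^{(7)}(3)) = −1/1209600 · (1.14744e-05 − 0.329218) = 2.72162e-07.

S_4 ≈ 21.8590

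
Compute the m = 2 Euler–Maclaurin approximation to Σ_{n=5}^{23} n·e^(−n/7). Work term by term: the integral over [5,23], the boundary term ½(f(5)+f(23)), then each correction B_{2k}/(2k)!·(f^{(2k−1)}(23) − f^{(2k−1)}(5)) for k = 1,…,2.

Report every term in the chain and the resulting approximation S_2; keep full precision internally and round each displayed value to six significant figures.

The integral term ∫_5^23 x·e^(−x/7) dx = 33.2646.
½[f(5) + f(23)] = ½[2.44771 + 0.860519] = 1.65411.
So far: 34.9187.
k=1: B_{2}/(2)! × [f^{(1)}(23) − f^{(1)}(5)] = 1/12 × (-0.0855174 − 0.139869) = -0.0187822.
After k=1: 34.8999.
k=2: B_{4}/(4)! × [f^{(3)}(23) − f^{(3)}(5)] = −1/720 × (-0.000218157 − 0.0228358) = 3.20193e-05.

S_2 ≈ 34.9000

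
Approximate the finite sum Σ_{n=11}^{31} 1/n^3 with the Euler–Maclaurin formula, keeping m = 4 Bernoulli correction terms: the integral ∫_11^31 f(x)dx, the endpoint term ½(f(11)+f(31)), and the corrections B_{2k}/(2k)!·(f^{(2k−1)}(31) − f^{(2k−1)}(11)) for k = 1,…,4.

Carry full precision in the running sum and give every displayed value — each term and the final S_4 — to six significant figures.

S_4 ≈ 0.00402114

Integral: ∫_11^31 1/x^3 dx = 0.00361194.
Endpoint term: (f(11) + f(31))/2 = (0.000751315 + 3.35672e-05)/2 = 0.000392441.
Running total after boundary: 0.00400438.
Correction k=1: B_{2}/2! · (f^{(1)}(31) − f^{(1)}(11)) = 1/12 · (-3.24844e-06 − (-0.000204904)) = 1.68046e-05.
Partial sum through k=1: 0.00402119.
Correction k=2: B_{4}/4! · (f^{(3)}(31) − f^{(3)}(11)) = −1/720 · (-6.76054e-08 − (-3.38684e-05)) = -4.69456e-08.
Partial sum through k=2: 0.00402114.
Correction k=3: B_{6}/6! · (f^{(5)}(31) − f^{(5)}(11)) = 1/30240 · (-2.95466e-09 − (-1.17560e-05)) = 3.88658e-10.
Partial sum through k=3: 0.00402114.
Correction k=4: B_{8}/8! · (f^{(7)}(31) − f^{(7)}(11)) = −1/1209600 · (-2.21369e-10 − (-6.99530e-06)) = -5.78297e-12.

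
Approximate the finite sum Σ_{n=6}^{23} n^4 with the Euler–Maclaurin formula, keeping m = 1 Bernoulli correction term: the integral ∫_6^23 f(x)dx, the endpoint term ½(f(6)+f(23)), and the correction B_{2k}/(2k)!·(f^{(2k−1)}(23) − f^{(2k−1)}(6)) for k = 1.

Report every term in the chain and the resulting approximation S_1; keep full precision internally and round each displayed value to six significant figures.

Integral: ∫_6^23 x^4 dx = 1.28571e+06.
Endpoint term: (f(6) + f(23))/2 = (1296.00 + 279841)/2 = 140568.
Running total after boundary: 1.42628e+06.
k=1: B_{2}/(2)! × [f^{(1)}(23) − f^{(1)}(6)] = 1/12 × (48668.0 − 864.000) = 3983.67.

S_1 ≈ 1.43027e+06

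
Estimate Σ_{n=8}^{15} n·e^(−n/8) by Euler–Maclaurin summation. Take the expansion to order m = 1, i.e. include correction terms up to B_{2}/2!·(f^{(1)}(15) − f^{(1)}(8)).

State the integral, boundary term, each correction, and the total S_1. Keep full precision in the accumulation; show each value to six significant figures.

The integral term ∫_8^15 x·e^(−x/8) dx = 18.8713.
Endpoint term: (f(8) + f(15))/2 = (2.94304 + 2.30032)/2 = 2.62168.
So far: 21.4929.
k=1: B_{2}/(2)! × [f^{(1)}(15) − f^{(1)}(8)] = 1/12 × (-0.134186 − 0.00000) = -0.0111821.

S_1 ≈ 21.4818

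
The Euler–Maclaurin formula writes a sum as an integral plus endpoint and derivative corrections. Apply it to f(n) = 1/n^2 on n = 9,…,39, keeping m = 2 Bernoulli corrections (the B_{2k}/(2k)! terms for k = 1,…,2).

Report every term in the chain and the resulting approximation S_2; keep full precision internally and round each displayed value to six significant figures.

The integral term ∫_9^39 1/x^2 dx = 0.0854701.
Endpoint term: (f(9) + f(39))/2 = (0.0123457 + 0.000657462)/2 = 0.00650157.
So far: 0.0919717.
Order-1 term: 1/12 · (-3.37160e-05 − (-0.00274348)) = 0.000225814.
After k=1: 0.0921975.
Order-2 term: −1/720 · (-2.66004e-07 − (-0.000406442)) = -5.64133e-07.

S_2 ≈ 0.0921969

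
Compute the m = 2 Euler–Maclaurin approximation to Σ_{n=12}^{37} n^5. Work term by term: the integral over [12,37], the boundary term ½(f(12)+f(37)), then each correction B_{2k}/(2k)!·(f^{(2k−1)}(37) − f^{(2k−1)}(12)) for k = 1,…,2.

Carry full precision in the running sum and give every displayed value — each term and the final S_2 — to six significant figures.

Integral: ∫_12^37 x^5 dx = 4.27123e+08.
½[f(12) + f(37)] = ½[248832 + 6.93440e+07] = 3.47964e+07.
So far: 4.61920e+08.
Order-1 term: 1/12 · (9.37080e+06 − 103680) = 772260.
Partial sum through k=1: 4.62692e+08.
Order-2 term: −1/720 · (82140.0 − 8640.00) = -102.083.

S_2 ≈ 4.62692e+08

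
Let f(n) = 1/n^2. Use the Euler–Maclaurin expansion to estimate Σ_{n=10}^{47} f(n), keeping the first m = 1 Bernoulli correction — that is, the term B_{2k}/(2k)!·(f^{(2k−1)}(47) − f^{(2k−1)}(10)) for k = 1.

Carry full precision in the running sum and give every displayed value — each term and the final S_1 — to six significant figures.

S_1 ≈ 0.0841148

Integral: ∫_10^47 1/x^2 dx = 0.0787234.
½[f(10) + f(47)] = ½[0.0100000 + 0.000452694] = 0.00522635.
So far: 0.0839498.
k=1: B_{2}/(2)! × [f^{(1)}(47) − f^{(1)}(10)] = 1/12 × (-1.92636e-05 − (-0.00200000)) = 0.000165061.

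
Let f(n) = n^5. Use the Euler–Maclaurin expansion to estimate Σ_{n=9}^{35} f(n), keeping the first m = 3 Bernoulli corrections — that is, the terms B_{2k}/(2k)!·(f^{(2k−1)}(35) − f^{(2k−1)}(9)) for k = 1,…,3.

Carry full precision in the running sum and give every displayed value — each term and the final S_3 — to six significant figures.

S_3 ≈ 3.33202e+08

Integral: ∫_9^35 x^5 dx = 3.06289e+08.
½[f(9) + f(35)] = ½[59049.0 + 5.25219e+07] = 2.62905e+07.
Running total after boundary: 3.32579e+08.
Correction k=1: B_{2}/2! · (f^{(1)}(35) − f^{(1)}(9)) = 1/12 · (7.50312e+06 − 32805.0) = 622527.
After k=1: 3.33202e+08.
Correction k=2: B_{4}/4! · (f^{(3)}(35) − f^{(3)}(9)) = −1/720 · (73500.0 − 4860.00) = -95.3333.
After k=2: 3.33202e+08.
Correction k=3: B_{6}/6! · (f^{(5)}(35) − f^{(5)}(9)) = 1/30240 · (120.000 − 120.000) = 0.00000.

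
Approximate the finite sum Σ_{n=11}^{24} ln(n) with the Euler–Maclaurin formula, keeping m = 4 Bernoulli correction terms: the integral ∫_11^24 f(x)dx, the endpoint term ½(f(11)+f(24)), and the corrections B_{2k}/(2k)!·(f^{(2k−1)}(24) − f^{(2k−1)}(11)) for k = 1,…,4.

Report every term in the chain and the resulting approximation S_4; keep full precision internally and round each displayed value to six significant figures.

The integral term ∫_11^24 ln(x) dx = 36.8964.
Boundary: ½(f(11) + f(24)) = ½(2.39790 + 3.17805) = 2.78797.
Integral + boundary = 39.6844.
Correction k=1: B_{2}/2! · (f^{(1)}(24) − f^{(1)}(11)) = 1/12 · (0.0416667 − 0.0909091) = -0.00410354.
Running total after k=1: 39.6803.
Correction k=2: B_{4}/4! · (f^{(3)}(24) − f^{(3)}(11)) = −1/720 · (0.000144676 − 0.00150263) = 1.88605e-06.
Running total after k=2: 39.6803.
Correction k=3: B_{6}/6! · (f^{(5)}(24) − f^{(5)}(11)) = 1/30240 · (3.01408e-06 − 0.000149021) = -4.82827e-09.
Running total after k=3: 39.6803.
Correction k=4: B_{8}/8! · (f^{(7)}(24) − f^{(7)}(11)) = −1/1209600 · (1.56983e-07 − 3.69474e-05) = 3.04153e-11.

S_4 ≈ 39.6803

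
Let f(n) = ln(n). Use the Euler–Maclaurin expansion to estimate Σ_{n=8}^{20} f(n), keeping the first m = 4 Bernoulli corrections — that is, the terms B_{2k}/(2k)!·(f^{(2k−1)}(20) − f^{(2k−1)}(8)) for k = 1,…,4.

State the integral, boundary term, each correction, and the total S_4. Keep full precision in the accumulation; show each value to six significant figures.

S_4 ≈ 33.8105

Integral: ∫_8^20 ln(x) dx = 31.2791.
Endpoint term: (f(8) + f(20))/2 = (2.07944 + 2.99573)/2 = 2.53759.
Integral + boundary = 33.8167.
Correction k=1: B_{2}/2! · (f^{(1)}(20) − f^{(1)}(8)) = 1/12 · (0.0500000 − 0.125000) = -0.00625000.
After k=1: 33.8105.
Correction k=2: B_{4}/4! · (f^{(3)}(20) − f^{(3)}(8)) = −1/720 · (0.000250000 − 0.00390625) = 5.07812e-06.
After k=2: 33.8105.
Correction k=3: B_{6}/6! · (f^{(5)}(20) − f^{(5)}(8)) = 1/30240 · (7.50000e-06 − 0.000732422) = -2.39723e-08.
After k=3: 33.8105.
Correction k=4: B_{8}/8! · (f^{(7)}(20) − f^{(7)}(8)) = −1/1209600 · (5.62500e-07 − 0.000343323) = 2.83367e-10.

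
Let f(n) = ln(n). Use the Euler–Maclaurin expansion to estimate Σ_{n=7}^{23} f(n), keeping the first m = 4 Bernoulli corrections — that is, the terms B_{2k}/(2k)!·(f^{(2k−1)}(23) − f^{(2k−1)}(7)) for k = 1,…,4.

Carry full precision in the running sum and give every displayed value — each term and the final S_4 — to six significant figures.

∫_7^23 ln(x) dx evaluates to 42.4950.
½[f(7) + f(23)] = ½[1.94591 + 3.13549] = 2.54070.
Integral + boundary = 45.0357.
k=1: B_{2}/(2)! × [f^{(1)}(23) − f^{(1)}(7)] = 1/12 × (0.0434783 − 0.142857) = -0.00828157.
Partial sum through k=1: 45.0274.
k=2: B_{4}/(4)! × [f^{(3)}(23) − f^{(3)}(7)] = −1/720 × (0.000164379 − 0.00583090) = 7.87017e-06.
Partial sum through k=2: 45.0274.
k=3: B_{6}/(6)! × [f^{(5)}(23) − f^{(5)}(7)] = 1/30240 × (3.72883e-06 − 0.00142798) = -4.70981e-08.
Partial sum through k=3: 45.0274.
k=4: B_{8}/(8)! × [f^{(7)}(23) − f^{(7)}(7)] = −1/1209600 × (2.11465e-07 − 0.000874271) = 7.22602e-10.

S_4 ≈ 45.0274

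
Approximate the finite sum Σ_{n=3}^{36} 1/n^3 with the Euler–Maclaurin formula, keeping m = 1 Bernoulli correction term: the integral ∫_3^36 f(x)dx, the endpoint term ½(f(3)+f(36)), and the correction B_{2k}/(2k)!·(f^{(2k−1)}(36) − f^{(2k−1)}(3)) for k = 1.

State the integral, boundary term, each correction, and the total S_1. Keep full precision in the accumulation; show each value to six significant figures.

S_1 ≈ 0.0767853

Integral: ∫_3^36 1/x^3 dx = 0.0551698.
½[f(3) + f(36)] = ½[0.0370370 + 2.14335e-05] = 0.0185292.
Running total after boundary: 0.0736990.
Order-1 term: 1/12 · (-1.78612e-06 − (-0.0370370)) = 0.00308627.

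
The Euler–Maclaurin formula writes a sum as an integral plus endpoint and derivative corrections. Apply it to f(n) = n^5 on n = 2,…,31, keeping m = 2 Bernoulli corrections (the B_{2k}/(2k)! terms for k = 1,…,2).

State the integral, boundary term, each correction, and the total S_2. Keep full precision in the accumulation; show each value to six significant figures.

Integral: ∫_2^31 x^5 dx = 1.47917e+08.
½[f(2) + f(31)] = ½[32.0000 + 2.86292e+07] = 1.43146e+07.
Integral + boundary = 1.62232e+08.
Correction k=1: B_{2}/2! · (f^{(1)}(31) − f^{(1)}(2)) = 1/12 · (4.61760e+06 − 80.0000) = 384794.
After k=1: 1.62617e+08.
Correction k=2: B_{4}/4! · (f^{(3)}(31) − f^{(3)}(2)) = −1/720 · (57660.0 − 240.000) = -79.7500.

S_2 ≈ 1.62617e+08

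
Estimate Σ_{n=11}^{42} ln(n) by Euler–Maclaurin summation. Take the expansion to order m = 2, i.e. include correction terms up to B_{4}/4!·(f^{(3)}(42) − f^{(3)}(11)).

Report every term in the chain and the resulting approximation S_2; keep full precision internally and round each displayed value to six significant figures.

S_2 ≈ 102.667

Integral: ∫_11^42 ln(x) dx = 99.6053.
Boundary: ½(f(11) + f(42)) = ½(2.39790 + 3.73767) = 3.06778.
Running total after boundary: 102.673.
k=1: B_{2}/(2)! × [f^{(1)}(42) − f^{(1)}(11)] = 1/12 × (0.0238095 − 0.0909091) = -0.00559163.
After k=1: 102.667.
k=2: B_{4}/(4)! × [f^{(3)}(42) − f^{(3)}(11)] = −1/720 × (2.69949e-05 − 0.00150263) = 2.04949e-06.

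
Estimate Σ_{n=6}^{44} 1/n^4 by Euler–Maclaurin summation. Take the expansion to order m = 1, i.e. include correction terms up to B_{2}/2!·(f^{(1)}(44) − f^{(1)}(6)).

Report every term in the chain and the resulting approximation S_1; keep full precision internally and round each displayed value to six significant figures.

S_1 ≈ 0.00196810

∫_6^44 1/x^4 dx evaluates to 0.00153930.
½[f(6) + f(44)] = ½[0.000771605 + 2.66802e-07] = 0.000385936.
Integral + boundary = 0.00192523.
k=1: B_{2}/(2)! × [f^{(1)}(44) − f^{(1)}(6)] = 1/12 × (-2.42547e-08 − (-0.000514403)) = 4.28649e-05.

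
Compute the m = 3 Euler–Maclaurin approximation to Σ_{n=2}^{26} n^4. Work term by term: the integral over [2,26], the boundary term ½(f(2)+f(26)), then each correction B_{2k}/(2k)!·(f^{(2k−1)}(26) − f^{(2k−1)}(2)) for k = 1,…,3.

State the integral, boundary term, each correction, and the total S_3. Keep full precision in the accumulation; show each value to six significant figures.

S_3 ≈ 2.61062e+06

Integral: ∫_2^26 x^4 dx = 2.37627e+06.
Boundary: ½(f(2) + f(26)) = ½(16.0000 + 456976) = 228496.
So far: 2.60476e+06.
Correction k=1: B_{2}/2! · (f^{(1)}(26) − f^{(1)}(2)) = 1/12 · (70304.0 − 32.0000) = 5856.00.
After k=1: 2.61062e+06.
Correction k=2: B_{4}/4! · (f^{(3)}(26) − f^{(3)}(2)) = −1/720 · (624.000 − 48.0000) = -0.800000.
After k=2: 2.61062e+06.
Correction k=3: B_{6}/6! · (f^{(5)}(26) − f^{(5)}(2)) = 1/30240 · (0.00000 − 0.00000) = 0.00000.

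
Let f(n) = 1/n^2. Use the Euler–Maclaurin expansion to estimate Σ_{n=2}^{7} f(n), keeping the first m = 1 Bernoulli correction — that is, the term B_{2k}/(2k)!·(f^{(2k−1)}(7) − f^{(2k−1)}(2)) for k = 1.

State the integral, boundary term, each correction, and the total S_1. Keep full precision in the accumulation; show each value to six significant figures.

S_1 ≈ 0.512694

∫_2^7 1/x^2 dx evaluates to 0.357143.
½[f(2) + f(7)] = ½[0.250000 + 0.0204082] = 0.135204.
Running total after boundary: 0.492347.
Correction k=1: B_{2}/2! · (f^{(1)}(7) − f^{(1)}(2)) = 1/12 · (-0.00583090 − (-0.250000)) = 0.0203474.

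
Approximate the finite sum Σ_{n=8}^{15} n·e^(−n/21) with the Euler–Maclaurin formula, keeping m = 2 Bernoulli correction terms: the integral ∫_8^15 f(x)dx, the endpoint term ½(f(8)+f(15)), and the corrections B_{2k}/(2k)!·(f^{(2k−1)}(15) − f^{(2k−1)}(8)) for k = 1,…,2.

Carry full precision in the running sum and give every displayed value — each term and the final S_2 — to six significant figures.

Integral: ∫_8^15 x·e^(−x/21) dx = 45.9817.
Boundary: ½(f(8) + f(15)) = ½(5.46568 + 7.34312) = 6.40440.
Running total after boundary: 52.3861.
Correction k=1: B_{2}/2! · (f^{(1)}(15) − f^{(1)}(8)) = 1/12 · (0.139869 − 0.422940) = -0.0235892.
After k=1: 52.3625.
Correction k=2: B_{4}/4! · (f^{(3)}(15) − f^{(3)}(8)) = −1/720 · (0.00253731 − 0.00405751) = 2.11139e-06.

S_2 ≈ 52.3625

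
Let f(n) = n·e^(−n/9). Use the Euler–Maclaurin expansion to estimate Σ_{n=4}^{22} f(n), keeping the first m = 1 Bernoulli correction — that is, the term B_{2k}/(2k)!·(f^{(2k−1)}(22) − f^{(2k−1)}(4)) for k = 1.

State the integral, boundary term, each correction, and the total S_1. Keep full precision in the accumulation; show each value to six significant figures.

S_1 ≈ 53.0048

∫_4^22 x·e^(−x/9) dx evaluates to 50.8081.
½[f(4) + f(22)] = ½[2.56472 + 1.90904] = 2.23688.
So far: 53.0449.
Correction k=1: B_{2}/2! · (f^{(1)}(22) − f^{(1)}(4)) = 1/12 · (-0.125341 − 0.356211) = -0.0401293.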